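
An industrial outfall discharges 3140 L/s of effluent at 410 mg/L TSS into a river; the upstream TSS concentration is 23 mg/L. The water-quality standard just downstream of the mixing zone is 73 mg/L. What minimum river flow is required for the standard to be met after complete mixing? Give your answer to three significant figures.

21200 L/s

Set C_mix = 73: (Q·23.00 + 3140·410.0) / (Q + 3140) = 73
→ Q = 3140·(410.0 − 73)/(73 − 23.00) = 21160 L/s.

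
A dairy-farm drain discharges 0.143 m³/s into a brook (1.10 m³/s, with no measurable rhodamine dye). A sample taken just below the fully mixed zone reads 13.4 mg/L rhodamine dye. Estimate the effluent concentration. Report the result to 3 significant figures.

Mass balance: 1.100·0 + 0.1430·Cₑ = 1.243·13.40
→ Cₑ = (1.243·13.40 − 1.100·0) / 0.1430 = 116.5 mg/L.

116 mg/L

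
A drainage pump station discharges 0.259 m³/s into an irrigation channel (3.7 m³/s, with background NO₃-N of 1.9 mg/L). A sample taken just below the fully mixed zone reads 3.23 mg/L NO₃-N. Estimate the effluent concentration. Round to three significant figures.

22.2 mg/L

Mass balance: 3.700·1.900 + 0.2590·Cₑ = 3.959·3.230
→ Cₑ = (3.959·3.230 − 3.700·1.900) / 0.2590 = 22.23 mg/L.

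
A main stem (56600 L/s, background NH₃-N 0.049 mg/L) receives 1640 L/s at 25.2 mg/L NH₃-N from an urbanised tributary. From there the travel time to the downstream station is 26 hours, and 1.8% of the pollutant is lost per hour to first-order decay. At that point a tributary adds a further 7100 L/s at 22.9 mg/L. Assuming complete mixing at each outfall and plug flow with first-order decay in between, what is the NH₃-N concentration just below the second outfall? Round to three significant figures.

2.91 mg/L

Flow-weighted average: C = (56600·0.04900 + 1640·25.20) / 58240 = 44100/58240 = 0.7572 mg/L; combined flow 58240 L/s.
1.8%/h lost → k = −ln(1 − 0.018) = 0.01816 h⁻¹.
Decay over the reach: 0.7572·exp(−kt) = 0.7572·0.6236 = 0.4722 mg/L.
Second outfall: C = (58240·0.4722 + 7100·22.90)/65340 = 2.909 mg/L.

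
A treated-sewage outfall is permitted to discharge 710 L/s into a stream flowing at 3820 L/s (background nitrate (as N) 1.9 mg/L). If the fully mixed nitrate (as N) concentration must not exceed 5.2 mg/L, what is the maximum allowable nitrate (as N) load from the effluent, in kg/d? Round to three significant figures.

1410 kg/d

Mass balance at the limit: 3820·1.900 + 710.0·Cₑ = 4530·5.2 → Cₑ = 22.95 mg/L.
710.0 L/s = 0.7100 m³/s. Load = 0.7100 m³/s × 22.95 g/m³ × 86 400 s/d = 1408 kg/d.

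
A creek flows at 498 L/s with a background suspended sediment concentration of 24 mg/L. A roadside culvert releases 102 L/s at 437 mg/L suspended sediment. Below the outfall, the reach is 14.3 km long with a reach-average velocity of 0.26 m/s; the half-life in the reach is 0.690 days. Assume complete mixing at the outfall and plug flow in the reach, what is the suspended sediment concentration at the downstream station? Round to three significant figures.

49.7 mg/L

Conservation of mass: C = (498.0·24.00 + 102.0·437.0) / 600.0 = 56530/600.0 = 94.21 mg/L.
Travel time t = 14.3·1000 / 0.26 = 55000 s = 15.28 h.
Half-life 0.690 d → k = ln 2 / 0.690 = 1.005 d⁻¹.
After decay, C = 94.21 × e^(−kt) = 94.21 × 0.5276 = 49.70 mg/L.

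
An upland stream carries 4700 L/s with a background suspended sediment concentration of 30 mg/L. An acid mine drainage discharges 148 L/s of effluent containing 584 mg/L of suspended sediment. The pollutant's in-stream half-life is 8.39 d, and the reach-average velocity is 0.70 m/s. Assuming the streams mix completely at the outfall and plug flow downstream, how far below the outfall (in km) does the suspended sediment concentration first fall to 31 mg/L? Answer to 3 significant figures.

Flow-weighted average: C = (4700·30.00 + 148.0·584.0) / 4848 = 227400/4848 = 46.91 mg/L.
Half-life 8.39 d → k = ln 2 / 8.39 = 0.08262 d⁻¹.
Set 46.91·exp(−k·t) = 31 → t = ln(46.91/31)/k = 433300 s = 120.4 h.
Distance = v·t = 0.70·433300 = 303300 m = 303.3 km.

303 km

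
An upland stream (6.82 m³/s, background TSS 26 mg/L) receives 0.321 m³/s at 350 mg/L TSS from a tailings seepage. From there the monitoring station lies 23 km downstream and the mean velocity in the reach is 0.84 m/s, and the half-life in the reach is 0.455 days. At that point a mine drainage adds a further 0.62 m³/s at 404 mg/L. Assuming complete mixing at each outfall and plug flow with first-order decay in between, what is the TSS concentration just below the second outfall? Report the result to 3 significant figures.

55.3 mg/L

Mass balance: C = (6.820·26.00 + 0.3210·350.0) / 7.141 = 289.7/7.141 = 40.56 mg/L; combined flow 7.141 m³/s.
Travel time t = 23·1000 / 0.84 = 27380 s = 7.606 h.
Half-life 0.455 d → k = ln 2 / 0.455 = 1.523 d⁻¹.
After decay, C = 40.56 × e^(−kt) = 40.56 × 0.6171 = 25.03 mg/L.
Second outfall: C = (7.141·25.03 + 0.6200·404.0)/7.761 = 55.31 mg/L.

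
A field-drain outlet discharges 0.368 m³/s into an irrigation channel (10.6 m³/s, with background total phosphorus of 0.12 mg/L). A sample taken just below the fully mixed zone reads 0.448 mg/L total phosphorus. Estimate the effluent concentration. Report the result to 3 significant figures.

9.90 mg/L

Mass balance: 10.60·0.1200 + 0.3680·Cₑ = 10.97·0.4480
→ Cₑ = (10.97·0.4480 − 10.60·0.1200) / 0.3680 = 9.896 mg/L.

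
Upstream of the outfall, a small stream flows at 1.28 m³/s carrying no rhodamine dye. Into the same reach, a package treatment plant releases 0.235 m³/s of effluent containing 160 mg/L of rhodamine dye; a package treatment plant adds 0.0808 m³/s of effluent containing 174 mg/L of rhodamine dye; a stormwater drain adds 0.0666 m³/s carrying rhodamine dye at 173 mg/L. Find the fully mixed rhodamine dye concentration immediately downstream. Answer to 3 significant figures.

38.0 mg/L

Mass balance: C = (1.280·0 + 0.2350·160.0 + 0.08080·174.0 + 0.06660·173.0) / 1.662 = 63.18/1.662 = 38.01 mg/L.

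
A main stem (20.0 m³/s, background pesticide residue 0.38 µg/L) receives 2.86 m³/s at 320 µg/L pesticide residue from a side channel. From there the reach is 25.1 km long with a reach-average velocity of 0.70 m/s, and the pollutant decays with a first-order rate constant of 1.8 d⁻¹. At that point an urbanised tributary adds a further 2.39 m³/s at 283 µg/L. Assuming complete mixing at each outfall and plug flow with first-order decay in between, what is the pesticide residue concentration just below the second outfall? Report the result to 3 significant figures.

Flow-weighted average: C = (20.00·0.3800 + 2.860·320.0) / 22.86 = 922.8/22.86 = 40.37 µg/L; combined flow 22.86 m³/s.
Travel time t = 25.1·1000 / 0.70 = 35860 s = 9.960 h.
Applying C = C₀e^(−kt): 40.37 × 0.4738 = 19.13 µg/L.
Second outfall: C = (22.86·19.13 + 2.390·283.0)/25.25 = 44.10 µg/L.

44.1 µg/L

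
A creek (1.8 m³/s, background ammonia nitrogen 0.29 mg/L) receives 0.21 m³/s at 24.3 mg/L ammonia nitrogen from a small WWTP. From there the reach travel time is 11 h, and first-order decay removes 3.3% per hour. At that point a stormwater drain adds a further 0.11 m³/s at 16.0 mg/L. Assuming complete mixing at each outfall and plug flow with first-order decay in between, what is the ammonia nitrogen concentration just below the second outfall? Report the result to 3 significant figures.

Flow-weighted average: C = (1.800·0.2900 + 0.2100·24.30) / 2.010 = 5.625/2.010 = 2.799 mg/L; combined flow 2.010 m³/s.
3.3%/h lost → k = −ln(1 − 0.033) = 0.03356 h⁻¹.
First-order decay: C = 2.799·exp(−k·t) = 2.799·0.6913 = 1.935 mg/L.
At the second outfall, C = (2.010·1.935 + 0.1100·16.00) / (2.010 + 0.1100) = 2.665 mg/L.

2.66 mg/L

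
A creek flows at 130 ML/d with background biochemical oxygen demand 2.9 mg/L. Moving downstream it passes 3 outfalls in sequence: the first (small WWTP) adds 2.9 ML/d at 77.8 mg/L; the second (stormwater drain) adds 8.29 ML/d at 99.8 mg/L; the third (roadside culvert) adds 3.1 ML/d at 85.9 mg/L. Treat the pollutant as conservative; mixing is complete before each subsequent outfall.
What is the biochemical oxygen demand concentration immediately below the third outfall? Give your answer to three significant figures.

11.8 mg/L

Outfall 1: combined Q = 132.9 ML/d; C = (130.0·2.900 + 2.900·77.80)/132.9 = 4.534 mg/L.
Outfall 2: combined Q = 141.2 ML/d; C = (132.9·4.534 + 8.290·99.80)/141.2 = 10.13 mg/L.
Outfall 3: combined Q = 144.3 ML/d; C = (141.2·10.13 + 3.100·85.90)/144.3 = 11.76 mg/L.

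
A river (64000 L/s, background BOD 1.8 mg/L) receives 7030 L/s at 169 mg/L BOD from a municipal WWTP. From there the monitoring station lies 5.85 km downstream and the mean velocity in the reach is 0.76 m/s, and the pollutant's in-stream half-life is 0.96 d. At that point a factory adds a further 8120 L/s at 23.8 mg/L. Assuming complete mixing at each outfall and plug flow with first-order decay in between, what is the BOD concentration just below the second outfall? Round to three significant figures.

Mixed concentration C = ΣQC/ΣQ = (64000·1.800 + 7030·169.0) / 71030 = 1303000/71030 = 18.35 mg/L; combined flow 71030 L/s.
Travel time t = 5.85·1000 / 0.76 = 7697 s = 2.138 h.
Half-life 0.96 d → k = ln 2 / 0.96 = 0.7220 d⁻¹.
Applying C = C₀e^(−kt): 18.35 × 0.9377 = 17.21 mg/L.
At the second outfall, C = (71030·17.21 + 8120·23.80) / (71030 + 8120) = 17.88 mg/L.

17.9 mg/L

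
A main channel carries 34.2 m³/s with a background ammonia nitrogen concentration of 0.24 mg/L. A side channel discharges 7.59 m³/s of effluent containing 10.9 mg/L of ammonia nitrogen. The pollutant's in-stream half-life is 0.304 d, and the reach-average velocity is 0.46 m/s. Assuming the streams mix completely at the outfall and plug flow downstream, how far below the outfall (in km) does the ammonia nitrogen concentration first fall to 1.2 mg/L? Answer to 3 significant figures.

Flow-weighted average: C = (34.20·0.2400 + 7.590·10.90) / 41.79 = 90.94/41.79 = 2.176 mg/L.
Half-life 0.304 d → k = ln 2 / 0.304 = 2.280 d⁻¹.
Set 2.176·exp(−k·t) = 1.2 → t = ln(2.176/1.2)/k = 22550 s = 6.265 h.
Distance = v·t = 0.46·22550 = 10380 m = 10.38 km.

10.4 km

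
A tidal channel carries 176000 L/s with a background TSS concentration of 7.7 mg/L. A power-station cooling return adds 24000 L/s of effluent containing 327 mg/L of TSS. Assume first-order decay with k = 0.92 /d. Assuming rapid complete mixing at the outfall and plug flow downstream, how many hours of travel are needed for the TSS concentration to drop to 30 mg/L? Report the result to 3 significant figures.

11.2 h

Flow-weighted average: C = (176000·7.700 + 24000·327.0) / 200000 = 9203000/200000 = 46.02 mg/L.
46.02·exp(−k·t) = 30 → t = ln(46.02/30)/k = 40180 s = 11.16 h.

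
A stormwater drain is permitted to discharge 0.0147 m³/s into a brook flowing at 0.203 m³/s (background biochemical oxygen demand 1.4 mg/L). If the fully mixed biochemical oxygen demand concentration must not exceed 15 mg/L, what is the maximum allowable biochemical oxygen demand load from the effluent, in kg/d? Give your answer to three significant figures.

258 kg/d

Mass balance at the limit: 0.2030·1.400 + 0.01470·Cₑ = 0.2177·15 → Cₑ = 202.8 mg/L.
Load = 0.01470 m³/s × 202.8 g/m³ × 86 400 s/d = 257.6 kg/d.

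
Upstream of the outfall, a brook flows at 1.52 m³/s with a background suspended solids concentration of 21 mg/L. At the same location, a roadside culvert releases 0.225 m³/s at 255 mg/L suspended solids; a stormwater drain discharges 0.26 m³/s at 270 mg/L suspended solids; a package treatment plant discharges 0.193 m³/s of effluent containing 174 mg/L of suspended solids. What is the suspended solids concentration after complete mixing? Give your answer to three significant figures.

87.8 mg/L

Mixed concentration C = ΣQC/ΣQ = (1.520·21.00 + 0.2250·255.0 + 0.2600·270.0 + 0.1930·174.0) / 2.198 = 193.1/2.198 = 87.84 mg/L.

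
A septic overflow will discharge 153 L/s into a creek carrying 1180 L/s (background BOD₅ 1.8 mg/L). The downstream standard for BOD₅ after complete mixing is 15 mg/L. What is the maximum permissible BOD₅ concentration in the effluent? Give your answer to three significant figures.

117 mg/L

At the limit, (Qr·Cr + Qe·Cₑ)/(Qr + Qe) = 15:
Cₑ = (1333·15 − 1180·1.800) / 153.0 = 116.8 mg/L.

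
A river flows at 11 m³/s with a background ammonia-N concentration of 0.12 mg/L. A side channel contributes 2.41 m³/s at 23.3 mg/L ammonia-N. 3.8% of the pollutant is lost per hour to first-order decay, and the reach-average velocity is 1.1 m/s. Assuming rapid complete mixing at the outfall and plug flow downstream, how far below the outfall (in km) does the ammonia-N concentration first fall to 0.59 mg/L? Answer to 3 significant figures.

Mixed concentration C = ΣQC/ΣQ = (11.00·0.1200 + 2.410·23.30) / 13.41 = 57.47/13.41 = 4.286 mg/L.
3.8%/h lost → k = −ln(1 − 0.038) = 0.03874 h⁻¹.
Set 4.286·exp(−k·t) = 0.59 → t = ln(4.286/0.59)/k = 184300 s = 51.18 h.
Distance = v·t = 1.1·184300 = 202700 m = 202.7 km.

203 km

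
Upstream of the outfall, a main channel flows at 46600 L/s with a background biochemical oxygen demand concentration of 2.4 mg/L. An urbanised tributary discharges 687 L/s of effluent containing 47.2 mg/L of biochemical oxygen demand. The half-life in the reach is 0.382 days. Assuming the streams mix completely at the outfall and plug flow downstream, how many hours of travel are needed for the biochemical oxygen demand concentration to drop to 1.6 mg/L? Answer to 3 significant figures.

Mass balance: C = (46600·2.400 + 687.0·47.20) / 47290 = 144300/47290 = 3.051 mg/L.
Half-life 0.382 d → k = ln 2 / 0.382 = 1.815 d⁻¹.
3.051·exp(−k·t) = 1.6 → t = ln(3.051/1.6)/k = 30730 s = 8.537 h.

8.54 h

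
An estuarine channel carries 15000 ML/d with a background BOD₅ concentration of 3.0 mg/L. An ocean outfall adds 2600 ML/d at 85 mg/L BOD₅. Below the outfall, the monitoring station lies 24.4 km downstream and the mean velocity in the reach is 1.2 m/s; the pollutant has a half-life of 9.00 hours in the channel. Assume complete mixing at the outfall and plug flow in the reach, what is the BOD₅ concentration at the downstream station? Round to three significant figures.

9.78 mg/L

Mass balance: C = (15000·3.000 + 2600·85.00) / 17600 = 266000/17600 = 15.11 mg/L.
Travel time t = 24.4·1000 / 1.2 = 20330 s = 5.648 h.
Half-life 9.00 h → k = ln 2 / 9.00 = 0.07702 h⁻¹ = 1.848 d⁻¹.
First-order decay: C = 15.11·exp(−k·t) = 15.11·0.6473 = 9.783 mg/L.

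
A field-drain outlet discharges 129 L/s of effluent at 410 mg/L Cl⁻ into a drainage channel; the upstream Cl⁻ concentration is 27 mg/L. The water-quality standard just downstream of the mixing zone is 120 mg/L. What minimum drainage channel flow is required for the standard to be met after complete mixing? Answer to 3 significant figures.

402 L/s

Set C_mix = 120: (Q·27.00 + 129.0·410.0) / (Q + 129.0) = 120
→ Q = 129.0·(410.0 − 120)/(120 − 27.00) = 402.3 L/s.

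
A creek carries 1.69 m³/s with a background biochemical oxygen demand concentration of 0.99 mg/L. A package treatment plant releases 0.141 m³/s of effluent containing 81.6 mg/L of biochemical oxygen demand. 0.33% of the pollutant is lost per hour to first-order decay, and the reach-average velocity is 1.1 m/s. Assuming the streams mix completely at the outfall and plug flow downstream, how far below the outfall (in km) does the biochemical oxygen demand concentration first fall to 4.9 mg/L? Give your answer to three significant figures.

461 km

Flow-weighted average: C = (1.690·0.9900 + 0.1410·81.60) / 1.831 = 13.18/1.831 = 7.198 mg/L.
0.33%/h lost → k = −ln(1 − 0.0033) = 0.003305 h⁻¹.
Set 7.198·exp(−k·t) = 4.9 → t = ln(7.198/4.9)/k = 418800 s = 116.3 h.
Distance = v·t = 1.1·418800 = 460600 m = 460.6 km.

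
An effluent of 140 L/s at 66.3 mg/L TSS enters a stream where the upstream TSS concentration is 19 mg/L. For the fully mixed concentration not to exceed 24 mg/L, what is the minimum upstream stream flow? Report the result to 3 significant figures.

1180 L/s

Set C_mix = 24: (Q·19.00 + 140.0·66.30) / (Q + 140.0) = 24
→ Q = 140.0·(66.30 − 24)/(24 − 19.00) = 1184 L/s.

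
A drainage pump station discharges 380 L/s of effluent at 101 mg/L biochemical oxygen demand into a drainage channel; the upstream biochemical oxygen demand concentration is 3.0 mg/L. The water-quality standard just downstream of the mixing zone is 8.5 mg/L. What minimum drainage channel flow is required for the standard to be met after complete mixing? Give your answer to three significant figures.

6390 L/s

Set C_mix = 8.5: (Q·3.000 + 380.0·101.0) / (Q + 380.0) = 8.5
→ Q = 380.0·(101.0 − 8.5)/(8.5 − 3.000) = 6391 L/s.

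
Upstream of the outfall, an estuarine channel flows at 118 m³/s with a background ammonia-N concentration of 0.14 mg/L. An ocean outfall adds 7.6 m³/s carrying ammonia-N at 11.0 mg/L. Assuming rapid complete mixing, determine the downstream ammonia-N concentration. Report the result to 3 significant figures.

Conservation of mass: C = (118.0·0.1400 + 7.600·11.00) / 125.6 = 100.1/125.6 = 0.7971 mg/L.

0.797 mg/L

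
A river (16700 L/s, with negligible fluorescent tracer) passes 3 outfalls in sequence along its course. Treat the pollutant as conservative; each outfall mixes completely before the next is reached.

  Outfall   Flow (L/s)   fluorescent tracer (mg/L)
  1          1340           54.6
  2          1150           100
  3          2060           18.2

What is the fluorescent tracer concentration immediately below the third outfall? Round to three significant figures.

Outfall 1: combined Q = 18040 L/s; C = (16700·0 + 1340·54.60)/18040 = 4.056 mg/L.
Outfall 2: combined Q = 19190 L/s; C = (18040·4.056 + 1150·100.0)/19190 = 9.805 mg/L.
Outfall 3: combined Q = 21250 L/s; C = (19190·9.805 + 2060·18.20)/21250 = 10.62 mg/L.

10.6 mg/L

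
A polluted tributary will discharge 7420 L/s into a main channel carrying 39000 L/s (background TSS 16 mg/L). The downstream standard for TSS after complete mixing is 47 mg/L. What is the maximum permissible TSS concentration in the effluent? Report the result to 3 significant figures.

210 mg/L

At the limit, (Qr·Cr + Qe·Cₑ)/(Qr + Qe) = 47:
Cₑ = (46420·47 − 39000·16.00) / 7420 = 209.9 mg/L.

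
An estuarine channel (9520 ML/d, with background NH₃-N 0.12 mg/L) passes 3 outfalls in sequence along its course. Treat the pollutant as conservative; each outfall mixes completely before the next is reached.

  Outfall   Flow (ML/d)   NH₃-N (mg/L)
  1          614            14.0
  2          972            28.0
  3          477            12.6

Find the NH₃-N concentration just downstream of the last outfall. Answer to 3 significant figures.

Outfall 1: combined Q = 10130 ML/d; C = (9520·0.1200 + 614.0·14.00)/10130 = 0.9610 mg/L.
Outfall 2: combined Q = 11110 ML/d; C = (10130·0.9610 + 972.0·28.00)/11110 = 3.327 mg/L.
Outfall 3: combined Q = 11580 ML/d; C = (11110·3.327 + 477.0·12.60)/11580 = 3.709 mg/L.

3.71 mg/L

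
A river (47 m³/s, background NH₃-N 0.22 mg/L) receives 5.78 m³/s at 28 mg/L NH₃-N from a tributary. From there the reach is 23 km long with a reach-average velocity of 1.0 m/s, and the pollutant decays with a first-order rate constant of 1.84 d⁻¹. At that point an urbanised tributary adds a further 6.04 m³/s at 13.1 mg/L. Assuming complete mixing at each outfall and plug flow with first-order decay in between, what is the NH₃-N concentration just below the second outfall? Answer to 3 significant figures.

After mixing, C = (47.00·0.2200 + 5.780·28.00) / 52.78 = 172.2/52.78 = 3.262 mg/L; combined flow 52.78 m³/s.
Travel time t = 23·1000 / 1.0 = 23000 s = 6.389 h.
First-order decay: C = 3.262·exp(−k·t) = 3.262·0.6127 = 1.999 mg/L.
At the second outfall, C = (52.78·1.999 + 6.040·13.10) / (52.78 + 6.040) = 3.139 mg/L.

3.14 mg/L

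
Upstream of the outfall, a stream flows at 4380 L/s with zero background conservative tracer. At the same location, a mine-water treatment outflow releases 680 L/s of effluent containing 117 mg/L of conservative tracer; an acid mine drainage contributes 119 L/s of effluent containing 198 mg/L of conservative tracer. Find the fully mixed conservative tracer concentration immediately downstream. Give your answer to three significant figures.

19.9 mg/L

Conservation of mass: C = (4380·0 + 680.0·117.0 + 119.0·198.0) / 5179 = 103100/5179 = 19.91 mg/L.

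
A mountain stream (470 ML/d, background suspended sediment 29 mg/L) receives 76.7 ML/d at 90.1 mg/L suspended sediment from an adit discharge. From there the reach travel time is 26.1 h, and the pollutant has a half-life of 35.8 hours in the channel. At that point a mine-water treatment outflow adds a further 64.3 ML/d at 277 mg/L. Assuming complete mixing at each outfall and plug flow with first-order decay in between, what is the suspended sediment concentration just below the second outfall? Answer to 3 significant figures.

49.4 mg/L

Mass balance: C = (470.0·29.00 + 76.70·90.10) / 546.7 = 20540/546.7 = 37.57 mg/L; combined flow 546.7 ML/d.
Half-life 35.8 h → k = ln 2 / 35.8 = 0.01936 h⁻¹ = 0.4647 d⁻¹.
After decay, C = 37.57 × e^(−kt) = 37.57 × 0.6033 = 22.67 mg/L.
Second outfall: C = (546.7·22.67 + 64.30·277.0)/611.0 = 49.43 mg/L.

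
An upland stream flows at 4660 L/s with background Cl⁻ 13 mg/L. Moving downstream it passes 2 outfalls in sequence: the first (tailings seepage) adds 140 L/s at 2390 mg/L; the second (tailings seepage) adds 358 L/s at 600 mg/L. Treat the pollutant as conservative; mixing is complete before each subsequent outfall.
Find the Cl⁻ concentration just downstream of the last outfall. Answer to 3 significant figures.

Outfall 1: combined Q = 4800 L/s; C = (4660·13.00 + 140.0·2390)/4800 = 82.33 mg/L.
Outfall 2: combined Q = 5158 L/s; C = (4800·82.33 + 358.0·600.0)/5158 = 118.3 mg/L.

118 mg/L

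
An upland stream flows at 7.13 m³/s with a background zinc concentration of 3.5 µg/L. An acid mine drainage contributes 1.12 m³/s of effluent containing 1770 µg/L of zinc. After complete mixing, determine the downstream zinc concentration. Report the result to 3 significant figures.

243 µg/L

Mixed concentration C = ΣQC/ΣQ = (7.130·3.500 + 1.120·1770) / 8.250 = 2007/8.250 = 243.3 µg/L.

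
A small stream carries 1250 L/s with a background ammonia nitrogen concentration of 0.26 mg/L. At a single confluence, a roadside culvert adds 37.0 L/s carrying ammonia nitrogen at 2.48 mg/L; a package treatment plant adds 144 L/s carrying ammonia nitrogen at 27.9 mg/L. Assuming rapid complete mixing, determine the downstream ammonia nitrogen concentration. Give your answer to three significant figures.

Mass balance: C = (1250·0.2600 + 37.00·2.480 + 144.0·27.90) / 1431 = 4434/1431 = 3.099 mg/L.

3.10 mg/L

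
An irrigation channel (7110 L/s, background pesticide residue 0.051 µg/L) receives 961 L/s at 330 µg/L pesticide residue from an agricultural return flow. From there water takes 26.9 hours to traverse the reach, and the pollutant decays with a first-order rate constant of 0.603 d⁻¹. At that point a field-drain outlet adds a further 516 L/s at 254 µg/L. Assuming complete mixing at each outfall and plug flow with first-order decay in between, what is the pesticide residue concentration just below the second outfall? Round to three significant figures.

34.1 µg/L

Mixed concentration C = ΣQC/ΣQ = (7110·0.05100 + 961.0·330.0) / 8071 = 317500/8071 = 39.34 µg/L; combined flow 8071 L/s.
First-order decay: C = 39.34·exp(−k·t) = 39.34·0.5087 = 20.01 µg/L.
Second outfall: C = (8071·20.01 + 516.0·254.0)/8587 = 34.07 µg/L.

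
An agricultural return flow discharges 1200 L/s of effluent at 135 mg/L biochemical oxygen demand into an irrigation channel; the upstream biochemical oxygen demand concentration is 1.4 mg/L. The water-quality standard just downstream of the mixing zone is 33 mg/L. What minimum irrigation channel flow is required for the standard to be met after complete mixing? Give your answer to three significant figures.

3870 L/s

Set C_mix = 33: (Q·1.400 + 1200·135.0) / (Q + 1200) = 33
→ Q = 1200·(135.0 − 33)/(33 − 1.400) = 3873 L/s.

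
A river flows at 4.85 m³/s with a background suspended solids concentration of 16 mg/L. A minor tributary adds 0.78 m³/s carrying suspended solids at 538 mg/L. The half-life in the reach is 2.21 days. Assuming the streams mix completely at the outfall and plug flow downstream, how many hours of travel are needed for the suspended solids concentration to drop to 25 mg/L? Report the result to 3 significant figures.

96.6 h

After mixing, C = (4.850·16.00 + 0.7800·538.0) / 5.630 = 497.2/5.630 = 88.32 mg/L.
Half-life 2.21 d → k = ln 2 / 2.21 = 0.3136 d⁻¹.
88.32·exp(−k·t) = 25 → t = ln(88.32/25)/k = 347700 s = 96.58 h.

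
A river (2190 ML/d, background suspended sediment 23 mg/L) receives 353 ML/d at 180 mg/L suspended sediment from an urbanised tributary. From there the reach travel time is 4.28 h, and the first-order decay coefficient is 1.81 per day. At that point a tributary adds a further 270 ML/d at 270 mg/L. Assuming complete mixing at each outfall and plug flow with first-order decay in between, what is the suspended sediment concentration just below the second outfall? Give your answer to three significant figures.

55.2 mg/L

After mixing, C = (2190·23.00 + 353.0·180.0) / 2543 = 113900/2543 = 44.79 mg/L; combined flow 2543 ML/d.
Decay over the reach: 44.79·exp(−kt) = 44.79·0.7241 = 32.44 mg/L.
Second outfall: C = (2543·32.44 + 270.0·270.0)/2813 = 55.24 mg/L.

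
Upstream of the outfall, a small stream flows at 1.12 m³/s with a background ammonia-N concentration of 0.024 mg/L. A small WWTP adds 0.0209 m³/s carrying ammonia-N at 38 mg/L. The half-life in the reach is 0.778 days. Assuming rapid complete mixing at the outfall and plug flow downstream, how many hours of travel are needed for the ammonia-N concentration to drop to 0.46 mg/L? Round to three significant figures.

12.1 h

After mixing, C = (1.120·0.02400 + 0.02090·38.00) / 1.141 = 0.8211/1.141 = 0.7197 mg/L.
Half-life 0.778 d → k = ln 2 / 0.778 = 0.8909 d⁻¹.
0.7197·exp(−k·t) = 0.46 → t = ln(0.7197/0.46)/k = 43400 s = 12.06 h.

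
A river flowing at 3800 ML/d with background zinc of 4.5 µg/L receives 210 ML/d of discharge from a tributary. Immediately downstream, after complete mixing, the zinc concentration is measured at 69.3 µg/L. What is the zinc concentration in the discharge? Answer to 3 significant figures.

1240 µg/L

Mass balance: 3800·4.500 + 210.0·Cₑ = 4010·69.30
→ Cₑ = (4010·69.30 − 3800·4.500) / 210.0 = 1242 µg/L.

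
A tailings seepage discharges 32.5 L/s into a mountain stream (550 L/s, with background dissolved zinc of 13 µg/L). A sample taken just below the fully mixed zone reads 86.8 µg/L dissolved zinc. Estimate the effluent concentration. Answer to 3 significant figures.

1340 µg/L

Mass balance: 550.0·13.00 + 32.50·Cₑ = 582.5·86.80
→ Cₑ = (582.5·86.80 − 550.0·13.00) / 32.50 = 1336 µg/L.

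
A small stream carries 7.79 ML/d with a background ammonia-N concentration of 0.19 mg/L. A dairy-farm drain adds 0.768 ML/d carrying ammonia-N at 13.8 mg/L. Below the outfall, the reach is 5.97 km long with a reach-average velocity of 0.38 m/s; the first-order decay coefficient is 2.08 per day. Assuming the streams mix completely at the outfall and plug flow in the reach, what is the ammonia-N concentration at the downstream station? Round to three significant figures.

0.967 mg/L

After mixing, C = (7.790·0.1900 + 0.7680·13.80) / 8.558 = 12.08/8.558 = 1.411 mg/L.
Travel time t = 5.97·1000 / 0.38 = 15710 s = 4.364 h.
Decay over the reach: 1.411·exp(−kt) = 1.411·0.6851 = 0.9669 mg/L.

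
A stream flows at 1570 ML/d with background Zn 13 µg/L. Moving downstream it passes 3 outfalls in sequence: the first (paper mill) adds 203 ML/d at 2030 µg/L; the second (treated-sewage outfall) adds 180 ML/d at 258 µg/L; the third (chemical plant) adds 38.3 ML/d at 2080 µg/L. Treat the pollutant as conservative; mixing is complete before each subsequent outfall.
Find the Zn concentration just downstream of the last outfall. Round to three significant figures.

281 µg/L

Outfall 1: combined Q = 1773 ML/d; C = (1570·13.00 + 203.0·2030)/1773 = 243.9 µg/L.
Outfall 2: combined Q = 1953 ML/d; C = (1773·243.9 + 180.0·258.0)/1953 = 245.2 µg/L.
Outfall 3: combined Q = 1991 ML/d; C = (1953·245.2 + 38.30·2080)/1991 = 280.5 µg/L.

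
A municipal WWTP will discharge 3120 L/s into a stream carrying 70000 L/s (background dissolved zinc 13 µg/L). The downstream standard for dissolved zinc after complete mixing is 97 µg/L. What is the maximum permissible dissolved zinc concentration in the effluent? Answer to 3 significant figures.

At the limit, (Qr·Cr + Qe·Cₑ)/(Qr + Qe) = 97:
Cₑ = (73120·97 − 70000·13.00) / 3120 = 1982 µg/L.

1980 µg/L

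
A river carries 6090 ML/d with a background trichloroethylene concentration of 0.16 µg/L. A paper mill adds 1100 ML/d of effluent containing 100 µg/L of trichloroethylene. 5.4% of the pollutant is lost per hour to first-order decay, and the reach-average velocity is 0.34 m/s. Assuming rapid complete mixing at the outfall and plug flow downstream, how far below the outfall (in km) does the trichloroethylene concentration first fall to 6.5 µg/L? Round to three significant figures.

19.1 km

After mixing, C = (6090·0.1600 + 1100·100.0) / 7190 = 111000/7190 = 15.43 µg/L.
5.4%/h lost → k = −ln(1 − 0.054) = 0.05551 h⁻¹.
Set 15.43·exp(−k·t) = 6.5 → t = ln(15.43/6.5)/k = 56080 s = 15.58 h.
Distance = v·t = 0.34·56080 = 19070 m = 19.07 km.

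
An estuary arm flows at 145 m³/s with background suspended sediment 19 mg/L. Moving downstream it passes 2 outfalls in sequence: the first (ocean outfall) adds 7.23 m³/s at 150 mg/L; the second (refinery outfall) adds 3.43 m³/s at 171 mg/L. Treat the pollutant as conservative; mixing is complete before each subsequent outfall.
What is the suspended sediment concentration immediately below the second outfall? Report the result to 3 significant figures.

Below outfall 1: Q → 152.2 m³/s, C = (145.0·19.00 + 7.230·150.0)/152.2 = 25.22 mg/L.
Below outfall 2: Q → 155.7 m³/s, C = (152.2·25.22 + 3.430·171.0)/155.7 = 28.43 mg/L.

28.4 mg/L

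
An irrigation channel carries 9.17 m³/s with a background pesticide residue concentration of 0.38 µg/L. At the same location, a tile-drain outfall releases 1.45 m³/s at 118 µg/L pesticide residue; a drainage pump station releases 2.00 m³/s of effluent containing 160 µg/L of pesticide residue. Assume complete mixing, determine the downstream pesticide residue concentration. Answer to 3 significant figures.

39.2 µg/L

Mass balance: C = (9.170·0.3800 + 1.450·118.0 + 2.000·160.0) / 12.62 = 494.6/12.62 = 39.19 µg/L.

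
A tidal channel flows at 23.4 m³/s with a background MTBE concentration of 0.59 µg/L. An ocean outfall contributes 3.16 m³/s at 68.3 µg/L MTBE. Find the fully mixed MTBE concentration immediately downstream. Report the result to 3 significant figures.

8.65 µg/L

After mixing, C = (23.40·0.5900 + 3.160·68.30) / 26.56 = 229.6/26.56 = 8.646 µg/L.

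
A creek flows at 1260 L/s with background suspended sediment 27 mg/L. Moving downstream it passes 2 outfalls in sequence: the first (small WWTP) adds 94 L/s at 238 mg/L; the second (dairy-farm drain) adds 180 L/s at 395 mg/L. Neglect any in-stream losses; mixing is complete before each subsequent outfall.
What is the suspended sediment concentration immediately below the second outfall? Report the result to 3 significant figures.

83.1 mg/L

Below outfall 1: Q → 1354 L/s, C = (1260·27.00 + 94.00·238.0)/1354 = 41.65 mg/L.
Below outfall 2: Q → 1534 L/s, C = (1354·41.65 + 180.0·395.0)/1534 = 83.11 mg/L.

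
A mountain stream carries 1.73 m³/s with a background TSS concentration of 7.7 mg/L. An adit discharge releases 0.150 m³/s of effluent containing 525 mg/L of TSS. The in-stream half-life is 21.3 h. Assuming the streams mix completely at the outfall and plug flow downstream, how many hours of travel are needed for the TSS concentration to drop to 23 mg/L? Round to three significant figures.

23.2 h

Conservation of mass: C = (1.730·7.700 + 0.1500·525.0) / 1.880 = 92.07/1.880 = 48.97 mg/L.
Half-life 21.3 h → k = ln 2 / 21.3 = 0.03254 h⁻¹ = 0.7810 d⁻¹.
48.97·exp(−k·t) = 23 → t = ln(48.97/23)/k = 83610 s = 23.23 h.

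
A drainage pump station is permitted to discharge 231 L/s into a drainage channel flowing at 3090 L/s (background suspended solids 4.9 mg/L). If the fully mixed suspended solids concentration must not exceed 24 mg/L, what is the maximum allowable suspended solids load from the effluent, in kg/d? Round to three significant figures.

Mass balance at the limit: 3090·4.900 + 231.0·Cₑ = 3321·24 → Cₑ = 279.5 mg/L.
231.0 L/s = 0.2310 m³/s. Load = 0.2310 m³/s × 279.5 g/m³ × 86 400 s/d = 5578 kg/d.

5580 kg/d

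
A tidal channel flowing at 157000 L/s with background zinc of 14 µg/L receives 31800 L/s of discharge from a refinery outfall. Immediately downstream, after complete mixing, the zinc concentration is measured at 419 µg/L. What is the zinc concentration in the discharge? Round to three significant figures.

2420 µg/L

Mass balance: 157000·14.00 + 31800·Cₑ = 188800·419.0
→ Cₑ = (188800·419.0 − 157000·14.00) / 31800 = 2419 µg/L.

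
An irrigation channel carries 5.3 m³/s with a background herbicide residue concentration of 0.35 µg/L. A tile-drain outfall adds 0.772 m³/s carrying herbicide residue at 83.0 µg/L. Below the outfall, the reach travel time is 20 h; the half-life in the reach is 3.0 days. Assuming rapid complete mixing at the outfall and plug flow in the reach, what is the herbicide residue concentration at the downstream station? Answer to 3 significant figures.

8.96 µg/L

Conservation of mass: C = (5.300·0.3500 + 0.7720·83.00) / 6.072 = 65.93/6.072 = 10.86 µg/L.
Half-life 3.0 d → k = ln 2 / 3.0 = 0.2310 d⁻¹.
Applying C = C₀e^(−kt): 10.86 × 0.8249 = 8.957 µg/L.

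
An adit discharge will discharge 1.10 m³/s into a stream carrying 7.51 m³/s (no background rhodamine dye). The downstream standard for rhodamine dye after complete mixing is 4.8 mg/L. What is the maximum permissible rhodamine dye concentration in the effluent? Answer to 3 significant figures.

37.6 mg/L

At the limit, (Qr·Cr + Qe·Cₑ)/(Qr + Qe) = 4.8:
Cₑ = (8.610·4.8 − 7.510·0) / 1.100 = 37.57 mg/L.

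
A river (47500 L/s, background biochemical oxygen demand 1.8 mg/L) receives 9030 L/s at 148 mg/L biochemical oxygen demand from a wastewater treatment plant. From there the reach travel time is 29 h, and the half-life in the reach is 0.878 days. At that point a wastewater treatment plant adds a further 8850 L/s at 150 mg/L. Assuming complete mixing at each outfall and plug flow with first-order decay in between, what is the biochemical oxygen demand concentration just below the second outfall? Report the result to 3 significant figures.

Conservation of mass: C = (47500·1.800 + 9030·148.0) / 56530 = 1422000/56530 = 25.15 mg/L; combined flow 56530 L/s.
Half-life 0.878 d → k = ln 2 / 0.878 = 0.7895 d⁻¹.
Decay over the reach: 25.15·exp(−kt) = 25.15·0.3852 = 9.690 mg/L.
At the second outfall, C = (56530·9.690 + 8850·150.0) / (56530 + 8850) = 28.68 mg/L.

28.7 mg/L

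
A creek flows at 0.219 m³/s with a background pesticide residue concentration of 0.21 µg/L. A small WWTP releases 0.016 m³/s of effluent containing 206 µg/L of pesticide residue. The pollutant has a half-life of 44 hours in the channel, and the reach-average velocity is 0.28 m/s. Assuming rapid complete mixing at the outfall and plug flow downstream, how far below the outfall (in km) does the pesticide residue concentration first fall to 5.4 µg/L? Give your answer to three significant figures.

62.0 km

After mixing, C = (0.2190·0.2100 + 0.01600·206.0) / 0.2350 = 3.342/0.2350 = 14.22 µg/L.
Half-life 44 h → k = ln 2 / 44 = 0.01575 h⁻¹ = 0.3781 d⁻¹.
Set 14.22·exp(−k·t) = 5.4 → t = ln(14.22/5.4)/k = 221300 s = 61.47 h.
Distance = v·t = 0.28·221300 = 61960 m = 61.96 km.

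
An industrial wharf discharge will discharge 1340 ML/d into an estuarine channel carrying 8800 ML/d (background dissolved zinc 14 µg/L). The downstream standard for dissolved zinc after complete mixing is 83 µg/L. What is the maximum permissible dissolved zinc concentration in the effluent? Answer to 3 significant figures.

536 µg/L

At the limit, (Qr·Cr + Qe·Cₑ)/(Qr + Qe) = 83:
Cₑ = (10140·83 − 8800·14.00) / 1340 = 536.1 µg/L.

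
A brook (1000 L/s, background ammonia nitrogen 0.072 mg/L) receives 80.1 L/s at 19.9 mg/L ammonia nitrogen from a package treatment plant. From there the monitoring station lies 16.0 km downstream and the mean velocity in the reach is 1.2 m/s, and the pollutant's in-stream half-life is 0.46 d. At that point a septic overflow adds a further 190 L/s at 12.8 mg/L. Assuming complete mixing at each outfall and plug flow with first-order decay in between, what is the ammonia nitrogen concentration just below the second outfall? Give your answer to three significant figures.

2.95 mg/L

Mixed concentration C = ΣQC/ΣQ = (1000·0.07200 + 80.10·19.90) / 1080 = 1666/1080 = 1.542 mg/L; combined flow 1080 L/s.
Travel time t = 16.0·1000 / 1.2 = 13330 s = 3.704 h.
Half-life 0.46 d → k = ln 2 / 0.46 = 1.507 d⁻¹.
Applying C = C₀e^(−kt): 1.542 × 0.7925 = 1.222 mg/L.
At the second outfall, C = (1080·1.222 + 190.0·12.80) / (1080 + 190.0) = 2.954 mg/L.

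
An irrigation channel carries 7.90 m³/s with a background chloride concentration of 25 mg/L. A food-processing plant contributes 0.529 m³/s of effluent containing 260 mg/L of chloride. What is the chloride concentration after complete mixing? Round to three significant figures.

Conservation of mass: C = (7.900·25.00 + 0.5290·260.0) / 8.429 = 335.0/8.429 = 39.75 mg/L.

39.7 mg/L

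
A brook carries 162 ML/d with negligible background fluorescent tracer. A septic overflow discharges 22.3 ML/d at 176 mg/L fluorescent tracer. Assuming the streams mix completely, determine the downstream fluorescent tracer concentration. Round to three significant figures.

After mixing, C = (162.0·0 + 22.30·176.0) / 184.3 = 3925/184.3 = 21.30 mg/L.

21.3 mg/L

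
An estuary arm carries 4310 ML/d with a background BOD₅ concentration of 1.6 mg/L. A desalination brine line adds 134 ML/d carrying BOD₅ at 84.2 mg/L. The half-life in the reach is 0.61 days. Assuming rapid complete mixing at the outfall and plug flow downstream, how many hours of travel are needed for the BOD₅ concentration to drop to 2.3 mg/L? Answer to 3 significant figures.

Flow-weighted average: C = (4310·1.600 + 134.0·84.20) / 4444 = 18180/4444 = 4.091 mg/L.
Half-life 0.61 d → k = ln 2 / 0.61 = 1.136 d⁻¹.
4.091·exp(−k·t) = 2.3 → t = ln(4.091/2.3)/k = 43780 s = 12.16 h.

12.2 h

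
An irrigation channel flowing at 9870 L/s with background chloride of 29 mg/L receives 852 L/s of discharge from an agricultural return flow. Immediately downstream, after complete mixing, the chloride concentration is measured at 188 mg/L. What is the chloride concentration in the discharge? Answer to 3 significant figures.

2030 mg/L

Mass balance: 9870·29.00 + 852.0·Cₑ = 10720·188.0
→ Cₑ = (10720·188.0 − 9870·29.00) / 852.0 = 2030 mg/L.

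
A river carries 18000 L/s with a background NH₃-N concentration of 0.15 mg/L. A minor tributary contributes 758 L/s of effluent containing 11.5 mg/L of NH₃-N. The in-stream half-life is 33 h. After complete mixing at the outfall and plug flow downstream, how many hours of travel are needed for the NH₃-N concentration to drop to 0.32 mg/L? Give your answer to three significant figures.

Mass balance: C = (18000·0.1500 + 758.0·11.50) / 18760 = 11420/18760 = 0.6086 mg/L.
Half-life 33 h → k = ln 2 / 33 = 0.02100 h⁻¹ = 0.5041 d⁻¹.
0.6086·exp(−k·t) = 0.32 → t = ln(0.6086/0.32)/k = 110200 s = 30.61 h.

30.6 h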